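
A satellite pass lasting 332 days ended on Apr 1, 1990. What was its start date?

Subtracting 332 days from April 1, 1990.
Going back 1 day from April 1, 1990 reaches the end of the previous month; 332 − 1 = 331 left.
March 1990 has 31 days: 331 − 31 = 300 left.
February 1990 has 28 days (1990 is not a leap year): 300 − 28 = 272 left.
January 1990 has 31 days: 272 − 31 = 241 left.
December 1989 has 31 days: 241 − 31 = 210 left.
November 1989 has 30 days: 210 − 30 = 180 left.
October 1989 has 31 days: 180 − 31 = 149 left.
September 1989 has 30 days: 149 − 30 = 119 left.
August 1989 has 31 days: 119 − 31 = 88 left.
July 1989 has 31 days: 88 − 31 = 57 left.
June 1989 has 30 days: 57 − 30 = 27 left.
May 1989 has 31 days; 31 − 27 = 4 → May 4, 1989.

May 4, 1989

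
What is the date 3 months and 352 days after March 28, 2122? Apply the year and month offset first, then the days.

Advancing 3 months and 352 days from March 28, 2122: first the month/year part, then the days.
month 3 + 3 = 6 → June 2122.
Day 28 is valid in June, giving June 28, 2122.
Now add 352 days from June 28, 2122.
June has 30 days, so 30 − 28 = 2 days remain after June 28, 2122; 352 − 2 = 350 left.
July 2122 has 31 days: 350 − 31 = 319 left.
August 2122 has 31 days: 319 − 31 = 288 left.
September 2122 has 30 days: 288 − 30 = 258 left.
October 2122 has 31 days: 258 − 31 = 227 left.
November 2122 has 30 days: 227 − 30 = 197 left.
December 2122 has 31 days: 197 − 31 = 166 left.
January 2123 has 31 days: 166 − 31 = 135 left.
February 2123 has 28 days (2123 is not a leap year): 135 − 28 = 107 left.
March 2123 has 31 days: 107 − 31 = 76 left.
April 2123 has 30 days: 76 − 30 = 46 left.
May 2123 has 31 days: 46 − 31 = 15 left.
15 days into June 2123 → June 15, 2123.

June 15, 2123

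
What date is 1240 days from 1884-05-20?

Counting forward 1240 days from May 20, 1884.
May has 31 days, so 31 − 20 = 11 days remain after May 20, 1884; 1240 − 11 = 1229 left.
June 1884 has 30 days: 1229 − 30 = 1199 left.
July 1884 has 31 days: 1199 − 31 = 1168 left.
August 1884 has 31 days: 1168 − 31 = 1137 left.
September 1884 has 30 days: 1137 − 30 = 1107 left.
October 1884 has 31 days: 1107 − 31 = 1076 left.
November 1884 has 30 days: 1076 − 30 = 1046 left.
December 1884 has 31 days: 1046 − 31 = 1015 left.
January 1885 has 31 days: 1015 − 31 = 984 left.
February 1885 has 28 days (1885 is not a leap year): 984 − 28 = 956 left.
March 1885 has 31 days: 956 − 31 = 925 left.
April 1885 has 30 days: 925 − 30 = 895 left.
May 1885 has 31 days: 895 − 31 = 864 left.
June 1885 has 30 days: 864 − 30 = 834 left.
July 1885 has 31 days: 834 − 31 = 803 left.
August 1885 has 31 days: 803 − 31 = 772 left.
September 1885 has 30 days: 772 − 30 = 742 left.
October 1885 has 31 days: 742 − 31 = 711 left.
November 1885 has 30 days: 711 − 30 = 681 left.
December 1885 has 31 days: 681 − 31 = 650 left.
January 1886 has 31 days: 650 − 31 = 619 left.
February 1886 has 28 days (1886 is not a leap year): 619 − 28 = 591 left.
March 1886 has 31 days: 591 − 31 = 560 left.
April 1886 has 30 days: 560 − 30 = 530 left.
May 1886 has 31 days: 530 − 31 = 499 left.
June 1886 has 30 days: 499 − 30 = 469 left.
July 1886 has 31 days: 469 − 31 = 438 left.
August 1886 has 31 days: 438 − 31 = 407 left.
September 1886 has 30 days: 407 − 30 = 377 left.
October 1886 has 31 days: 377 − 31 = 346 left.
November 1886 has 30 days: 346 − 30 = 316 left.
December 1886 has 31 days: 316 − 31 = 285 left.
January 1887 has 31 days: 285 − 31 = 254 left.
February 1887 has 28 days (1887 is not a leap year): 254 − 28 = 226 left.
March 1887 has 31 days: 226 − 31 = 195 left.
April 1887 has 30 days: 195 − 30 = 165 left.
May 1887 has 31 days: 165 − 31 = 134 left.
June 1887 has 30 days: 134 − 30 = 104 left.
July 1887 has 31 days: 104 − 31 = 73 left.
August 1887 has 31 days: 73 − 31 = 42 left.
September 1887 has 30 days: 42 − 30 = 12 left.
12 days into October 1887 → October 12, 1887.

October 12, 1887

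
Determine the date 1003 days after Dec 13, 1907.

Advancing 1003 days from December 13, 1907.
December has 31 days, so 31 − 13 = 18 days remain after December 13, 1907; 1003 − 18 = 985 left.
January 1908 has 31 days: 985 − 31 = 954 left.
February 1908 has 29 days (1908 is a leap year): 954 − 29 = 925 left.
March 1908 has 31 days: 925 − 31 = 894 left.
April 1908 has 30 days: 894 − 30 = 864 left.
May 1908 has 31 days: 864 − 31 = 833 left.
June 1908 has 30 days: 833 − 30 = 803 left.
July 1908 has 31 days: 803 − 31 = 772 left.
August 1908 has 31 days: 772 − 31 = 741 left.
September 1908 has 30 days: 741 − 30 = 711 left.
October 1908 has 31 days: 711 − 31 = 680 left.
November 1908 has 30 days: 680 − 30 = 650 left.
December 1908 has 31 days: 650 − 31 = 619 left.
January 1909 has 31 days: 619 − 31 = 588 left.
February 1909 has 28 days (1909 is not a leap year): 588 − 28 = 560 left.
March 1909 has 31 days: 560 − 31 = 529 left.
April 1909 has 30 days: 529 − 30 = 499 left.
May 1909 has 31 days: 499 − 31 = 468 left.
June 1909 has 30 days: 468 − 30 = 438 left.
July 1909 has 31 days: 438 − 31 = 407 left.
August 1909 has 31 days: 407 − 31 = 376 left.
September 1909 has 30 days: 376 − 30 = 346 left.
October 1909 has 31 days: 346 − 31 = 315 left.
November 1909 has 30 days: 315 − 30 = 285 left.
December 1909 has 31 days: 285 − 31 = 254 left.
January 1910 has 31 days: 254 − 31 = 223 left.
February 1910 has 28 days (1910 is not a leap year): 223 − 28 = 195 left.
March 1910 has 31 days: 195 − 31 = 164 left.
April 1910 has 30 days: 164 − 30 = 134 left.
May 1910 has 31 days: 134 − 31 = 103 left.
June 1910 has 30 days: 103 − 30 = 73 left.
July 1910 has 31 days: 73 − 31 = 42 left.
August 1910 has 31 days: 42 − 31 = 11 left.
11 days into September 1910 → September 11, 1910.

September 11, 1910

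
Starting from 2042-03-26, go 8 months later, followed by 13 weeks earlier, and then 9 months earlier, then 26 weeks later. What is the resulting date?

May 28, 2042

Counting forward 8 months from March 26, 2042:
month 3 + 8 = 11 → November 2042.
Day 26 is valid in November, giving November 26, 2042.
Subtracting 13 weeks (= 91 days) from November 26, 2042:
Going back 26 days from November 26, 2042 reaches the end of the previous month; 91 − 26 = 65 left.
October 2042 has 31 days: 65 − 31 = 34 left.
September 2042 has 30 days: 34 − 30 = 4 left.
August 2042 has 31 days; 31 − 4 = 27 → August 27, 2042.
Subtracting 9 months from August 27, 2042:
month 8 − 9 = -1, which is month 11 of year 2041 → November 2041.
Day 27 is valid in November, giving November 27, 2041.
Advancing 26 weeks (= 182 days) from November 27, 2041:
November has 30 days, so 30 − 27 = 3 days remain after November 27, 2041; 182 − 3 = 179 left.
December 2041 has 31 days: 179 − 31 = 148 left.
January 2042 has 31 days: 148 − 31 = 117 left.
February 2042 has 28 days (2042 is not a leap year): 117 − 28 = 89 left.
March 2042 has 31 days: 89 − 31 = 58 left.
April 2042 has 30 days: 58 − 30 = 28 left.
28 days into May 2042 → May 28, 2042.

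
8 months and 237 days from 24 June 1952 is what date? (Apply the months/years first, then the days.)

Counting forward 8 months and 237 days from June 24, 1952: first the month/year part, then the days.
month 6 + 8 = 14, which is month 2 of year 1953 → February 1953.
Day 24 is valid in February, giving February 24, 1953.
Now add 237 days from February 24, 1953.
February has 28 days, so 28 − 24 = 4 days remain after February 24, 1953; 237 − 4 = 233 left.
March 1953 has 31 days: 233 − 31 = 202 left.
April 1953 has 30 days: 202 − 30 = 172 left.
May 1953 has 31 days: 172 − 31 = 141 left.
June 1953 has 30 days: 141 − 30 = 111 left.
July 1953 has 31 days: 111 − 31 = 80 left.
August 1953 has 31 days: 80 − 31 = 49 left.
September 1953 has 30 days: 49 − 30 = 19 left.
19 days into October 1953 → October 19, 1953.

October 19, 1953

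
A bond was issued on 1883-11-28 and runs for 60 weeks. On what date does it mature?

Counting forward 60 weeks = 420 days from November 28, 1883.
November has 30 days, so 30 − 28 = 2 days remain after November 28, 1883; 420 − 2 = 418 left.
December 1883 has 31 days: 418 − 31 = 387 left.
January 1884 has 31 days: 387 − 31 = 356 left.
February 1884 has 29 days (1884 is a leap year): 356 − 29 = 327 left.
March 1884 has 31 days: 327 − 31 = 296 left.
April 1884 has 30 days: 296 − 30 = 266 left.
May 1884 has 31 days: 266 − 31 = 235 left.
June 1884 has 30 days: 235 − 30 = 205 left.
July 1884 has 31 days: 205 − 31 = 174 left.
August 1884 has 31 days: 174 − 31 = 143 left.
September 1884 has 30 days: 143 − 30 = 113 left.
October 1884 has 31 days: 113 − 31 = 82 left.
November 1884 has 30 days: 82 − 30 = 52 left.
December 1884 has 31 days: 52 − 31 = 21 left.
21 days into January 1885 → January 21, 1885.

January 21, 1885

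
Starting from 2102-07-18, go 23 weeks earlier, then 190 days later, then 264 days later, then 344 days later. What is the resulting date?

April 15, 2104

Subtracting 23 weeks (= 161 days) from July 18, 2102:
Going back 18 days from July 18, 2102 reaches the end of the previous month; 161 − 18 = 143 left.
June 2102 has 30 days: 143 − 30 = 113 left.
May 2102 has 31 days: 113 − 31 = 82 left.
April 2102 has 30 days: 82 − 30 = 52 left.
March 2102 has 31 days: 52 − 31 = 21 left.
February 2102 has 28 days; 28 − 21 = 7 → February 7, 2102.
Adding 190 days from February 7, 2102:
February has 28 days, so 28 − 7 = 21 days remain after February 7, 2102; 190 − 21 = 169 left.
March 2102 has 31 days: 169 − 31 = 138 left.
April 2102 has 30 days: 138 − 30 = 108 left.
May 2102 has 31 days: 108 − 31 = 77 left.
June 2102 has 30 days: 77 − 30 = 47 left.
July 2102 has 31 days: 47 − 31 = 16 left.
16 days into August 2102 → August 16, 2102.
Counting forward 264 days from August 16, 2102:
August has 31 days, so 31 − 16 = 15 days remain after August 16, 2102; 264 − 15 = 249 left.
September 2102 has 30 days: 249 − 30 = 219 left.
October 2102 has 31 days: 219 − 31 = 188 left.
November 2102 has 30 days: 188 − 30 = 158 left.
December 2102 has 31 days: 158 − 31 = 127 left.
January 2103 has 31 days: 127 − 31 = 96 left.
February 2103 has 28 days (2103 is not a leap year): 96 − 28 = 68 left.
March 2103 has 31 days: 68 − 31 = 37 left.
April 2103 has 30 days: 37 − 30 = 7 left.
7 days into May 2103 → May 7, 2103.
Adding 344 days from May 7, 2103:
May has 31 days, so 31 − 7 = 24 days remain after May 7, 2103; 344 − 24 = 320 left.
June 2103 has 30 days: 320 − 30 = 290 left.
July 2103 has 31 days: 290 − 31 = 259 left.
August 2103 has 31 days: 259 − 31 = 228 left.
September 2103 has 30 days: 228 − 30 = 198 left.
October 2103 has 31 days: 198 − 31 = 167 left.
November 2103 has 30 days: 167 − 30 = 137 left.
December 2103 has 31 days: 137 − 31 = 106 left.
January 2104 has 31 days: 106 − 31 = 75 left.
February 2104 has 29 days (2104 is a leap year): 75 − 29 = 46 left.
March 2104 has 31 days: 46 − 31 = 15 left.
15 days into April 2104 → April 15, 2104.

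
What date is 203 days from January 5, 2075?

July 27, 2075

Counting forward 203 days from January 5, 2075.
January has 31 days, so 31 − 5 = 26 days remain after January 5, 2075; 203 − 26 = 177 left.
February 2075 has 28 days (2075 is not a leap year): 177 − 28 = 149 left.
March 2075 has 31 days: 149 − 31 = 118 left.
April 2075 has 30 days: 118 − 30 = 88 left.
May 2075 has 31 days: 88 − 31 = 57 left.
June 2075 has 30 days: 57 − 30 = 27 left.
27 days into July 2075 → July 27, 2075.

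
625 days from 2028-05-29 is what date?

Counting forward 625 days from May 29, 2028.
May has 31 days, so 31 − 29 = 2 days remain after May 29, 2028; 625 − 2 = 623 left.
June 2028 has 30 days: 623 − 30 = 593 left.
July 2028 has 31 days: 593 − 31 = 562 left.
August 2028 has 31 days: 562 − 31 = 531 left.
September 2028 has 30 days: 531 − 30 = 501 left.
October 2028 has 31 days: 501 − 31 = 470 left.
November 2028 has 30 days: 470 − 30 = 440 left.
December 2028 has 31 days: 440 − 31 = 409 left.
January 2029 has 31 days: 409 − 31 = 378 left.
February 2029 has 28 days (2029 is not a leap year): 378 − 28 = 350 left.
March 2029 has 31 days: 350 − 31 = 319 left.
April 2029 has 30 days: 319 − 30 = 289 left.
May 2029 has 31 days: 289 − 31 = 258 left.
June 2029 has 30 days: 258 − 30 = 228 left.
July 2029 has 31 days: 228 − 31 = 197 left.
August 2029 has 31 days: 197 − 31 = 166 left.
September 2029 has 30 days: 166 − 30 = 136 left.
October 2029 has 31 days: 136 − 31 = 105 left.
November 2029 has 30 days: 105 − 30 = 75 left.
December 2029 has 31 days: 75 − 31 = 44 left.
January 2030 has 31 days: 44 − 31 = 13 left.
13 days into February 2030 → February 13, 2030.

February 13, 2030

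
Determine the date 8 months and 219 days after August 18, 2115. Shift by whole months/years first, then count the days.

Adding 8 months and 219 days from August 18, 2115: first the month/year part, then the days.
month 8 + 8 = 16, which is month 4 of year 2116 → April 2116.
Day 18 is valid in April, giving April 18, 2116.
Now add 219 days from April 18, 2116.
April has 30 days, so 30 − 18 = 12 days remain after April 18, 2116; 219 − 12 = 207 left.
May 2116 has 31 days: 207 − 31 = 176 left.
June 2116 has 30 days: 176 − 30 = 146 left.
July 2116 has 31 days: 146 − 31 = 115 left.
August 2116 has 31 days: 115 − 31 = 84 left.
September 2116 has 30 days: 84 − 30 = 54 left.
October 2116 has 31 days: 54 − 31 = 23 left.
23 days into November 2116 → November 23, 2116.

November 23, 2116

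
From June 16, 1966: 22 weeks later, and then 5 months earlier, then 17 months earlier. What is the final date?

Advancing 22 weeks (= 154 days) from June 16, 1966:
June has 30 days, so 30 − 16 = 14 days remain after June 16, 1966; 154 − 14 = 140 left.
July 1966 has 31 days: 140 − 31 = 109 left.
August 1966 has 31 days: 109 − 31 = 78 left.
September 1966 has 30 days: 78 − 30 = 48 left.
October 1966 has 31 days: 48 − 31 = 17 left.
17 days into November 1966 → November 17, 1966.
Going back 5 months from November 17, 1966:
month 11 − 5 = 6 → June 1966.
Day 17 is valid in June, giving June 17, 1966.
Subtracting 17 months from June 17, 1966:
month 6 − 17 = -11, which is month 1 of year 1965 → January 1965.
Day 17 is valid in January, giving January 17, 1965.

January 17, 1965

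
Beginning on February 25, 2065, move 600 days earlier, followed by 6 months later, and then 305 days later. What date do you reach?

Going back 600 days from February 25, 2065:
Going back 25 days from February 25, 2065 reaches the end of the previous month; 600 − 25 = 575 left.
January 2065 has 31 days: 575 − 31 = 544 left.
December 2064 has 31 days: 544 − 31 = 513 left.
November 2064 has 30 days: 513 − 30 = 483 left.
October 2064 has 31 days: 483 − 31 = 452 left.
September 2064 has 30 days: 452 − 30 = 422 left.
August 2064 has 31 days: 422 − 31 = 391 left.
July 2064 has 31 days: 391 − 31 = 360 left.
June 2064 has 30 days: 360 − 30 = 330 left.
May 2064 has 31 days: 330 − 31 = 299 left.
April 2064 has 30 days: 299 − 30 = 269 left.
March 2064 has 31 days: 269 − 31 = 238 left.
February 2064 has 29 days (2064 is a leap year): 238 − 29 = 209 left.
January 2064 has 31 days: 209 − 31 = 178 left.
December 2063 has 31 days: 178 − 31 = 147 left.
November 2063 has 30 days: 147 − 30 = 117 left.
October 2063 has 31 days: 117 − 31 = 86 left.
September 2063 has 30 days: 86 − 30 = 56 left.
August 2063 has 31 days: 56 − 31 = 25 left.
July 2063 has 31 days; 31 − 25 = 6 → July 6, 2063.
Counting forward 6 months from July 6, 2063:
month 7 + 6 = 13, which is month 1 of year 2064 → January 2064.
Day 6 is valid in January, giving January 6, 2064.
Counting forward 305 days from January 6, 2064:
January has 31 days, so 31 − 6 = 25 days remain after January 6, 2064; 305 − 25 = 280 left.
February 2064 has 29 days (2064 is a leap year): 280 − 29 = 251 left.
March 2064 has 31 days: 251 − 31 = 220 left.
April 2064 has 30 days: 220 − 30 = 190 left.
May 2064 has 31 days: 190 − 31 = 159 left.
June 2064 has 30 days: 159 − 30 = 129 left.
July 2064 has 31 days: 129 − 31 = 98 left.
August 2064 has 31 days: 98 − 31 = 67 left.
September 2064 has 30 days: 67 − 30 = 37 left.
October 2064 has 31 days: 37 − 31 = 6 left.
6 days into November 2064 → November 6, 2064.

November 6, 2064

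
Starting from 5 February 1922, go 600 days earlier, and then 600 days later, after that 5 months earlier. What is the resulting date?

September 5, 1921

Subtracting 600 days from February 5, 1922:
Going back 5 days from February 5, 1922 reaches the end of the previous month; 600 − 5 = 595 left.
January 1922 has 31 days: 595 − 31 = 564 left.
December 1921 has 31 days: 564 − 31 = 533 left.
November 1921 has 30 days: 533 − 30 = 503 left.
October 1921 has 31 days: 503 − 31 = 472 left.
September 1921 has 30 days: 472 − 30 = 442 left.
August 1921 has 31 days: 442 − 31 = 411 left.
July 1921 has 31 days: 411 − 31 = 380 left.
June 1921 has 30 days: 380 − 30 = 350 left.
May 1921 has 31 days: 350 − 31 = 319 left.
April 1921 has 30 days: 319 − 30 = 289 left.
March 1921 has 31 days: 289 − 31 = 258 left.
February 1921 has 28 days (1921 is not a leap year): 258 − 28 = 230 left.
January 1921 has 31 days: 230 − 31 = 199 left.
December 1920 has 31 days: 199 − 31 = 168 left.
November 1920 has 30 days: 168 − 30 = 138 left.
October 1920 has 31 days: 138 − 31 = 107 left.
September 1920 has 30 days: 107 − 30 = 77 left.
August 1920 has 31 days: 77 − 31 = 46 left.
July 1920 has 31 days: 46 − 31 = 15 left.
June 1920 has 30 days; 30 − 15 = 15 → June 15, 1920.
Counting forward 600 days from June 15, 1920:
June has 30 days, so 30 − 15 = 15 days remain after June 15, 1920; 600 − 15 = 585 left.
July 1920 has 31 days: 585 − 31 = 554 left.
August 1920 has 31 days: 554 − 31 = 523 left.
September 1920 has 30 days: 523 − 30 = 493 left.
October 1920 has 31 days: 493 − 31 = 462 left.
November 1920 has 30 days: 462 − 30 = 432 left.
December 1920 has 31 days: 432 − 31 = 401 left.
January 1921 has 31 days: 401 − 31 = 370 left.
February 1921 has 28 days (1921 is not a leap year): 370 − 28 = 342 left.
March 1921 has 31 days: 342 − 31 = 311 left.
April 1921 has 30 days: 311 − 30 = 281 left.
May 1921 has 31 days: 281 − 31 = 250 left.
June 1921 has 30 days: 250 − 30 = 220 left.
July 1921 has 31 days: 220 − 31 = 189 left.
August 1921 has 31 days: 189 − 31 = 158 left.
September 1921 has 30 days: 158 − 30 = 128 left.
October 1921 has 31 days: 128 − 31 = 97 left.
November 1921 has 30 days: 97 − 30 = 67 left.
December 1921 has 31 days: 67 − 31 = 36 left.
January 1922 has 31 days: 36 − 31 = 5 left.
5 days into February 1922 → February 5, 1922.
Going back 5 months from February 5, 1922:
month 2 − 5 = -3, which is month 9 of year 1921 → September 1921.
Day 5 is valid in September, giving September 5, 1921.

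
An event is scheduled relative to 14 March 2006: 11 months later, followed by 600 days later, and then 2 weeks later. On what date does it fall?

October 20, 2008

Advancing 11 months from March 14, 2006:
month 3 + 11 = 14, which is month 2 of year 2007 → February 2007.
Day 14 is valid in February, giving February 14, 2007.
Adding 600 days from February 14, 2007:
February has 28 days, so 28 − 14 = 14 days remain after February 14, 2007; 600 − 14 = 586 left.
March 2007 has 31 days: 586 − 31 = 555 left.
April 2007 has 30 days: 555 − 30 = 525 left.
May 2007 has 31 days: 525 − 31 = 494 left.
June 2007 has 30 days: 494 − 30 = 464 left.
July 2007 has 31 days: 464 − 31 = 433 left.
August 2007 has 31 days: 433 − 31 = 402 left.
September 2007 has 30 days: 402 − 30 = 372 left.
October 2007 has 31 days: 372 − 31 = 341 left.
November 2007 has 30 days: 341 − 30 = 311 left.
December 2007 has 31 days: 311 − 31 = 280 left.
January 2008 has 31 days: 280 − 31 = 249 left.
February 2008 has 29 days (2008 is a leap year): 249 − 29 = 220 left.
March 2008 has 31 days: 220 − 31 = 189 left.
April 2008 has 30 days: 189 − 30 = 159 left.
May 2008 has 31 days: 159 − 31 = 128 left.
June 2008 has 30 days: 128 − 30 = 98 left.
July 2008 has 31 days: 98 − 31 = 67 left.
August 2008 has 31 days: 67 − 31 = 36 left.
September 2008 has 30 days: 36 − 30 = 6 left.
6 days into October 2008 → October 6, 2008.
Adding 2 weeks (= 14 days) from October 6, 2008:
October has 31 days; 6 + 14 = 20, still in October.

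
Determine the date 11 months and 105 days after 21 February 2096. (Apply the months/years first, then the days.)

May 6, 2097

Adding 11 months and 105 days from February 21, 2096: first the month/year part, then the days.
month 2 + 11 = 13, which is month 1 of year 2097 → January 2097.
Day 21 is valid in January, giving January 21, 2097.
Now add 105 days from January 21, 2097.
January has 31 days, so 31 − 21 = 10 days remain after January 21, 2097; 105 − 10 = 95 left.
February 2097 has 28 days (2097 is not a leap year): 95 − 28 = 67 left.
March 2097 has 31 days: 67 − 31 = 36 left.
April 2097 has 30 days: 36 − 30 = 6 left.
6 days into May 2097 → May 6, 2097.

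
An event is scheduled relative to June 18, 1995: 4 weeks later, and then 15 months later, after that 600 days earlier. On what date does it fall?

February 24, 1995

Counting forward 4 weeks (= 28 days) from June 18, 1995:
June has 30 days, so 30 − 18 = 12 days remain after June 18, 1995; 28 − 12 = 16 left.
16 days into July 1995 → July 16, 1995.
Counting forward 15 months from July 16, 1995:
month 7 + 15 = 22, which is month 10 of year 1996 → October 1996.
Day 16 is valid in October, giving October 16, 1996.
Counting back 600 days from October 16, 1996:
Going back 16 days from October 16, 1996 reaches the end of the previous month; 600 − 16 = 584 left.
September 1996 has 30 days: 584 − 30 = 554 left.
August 1996 has 31 days: 554 − 31 = 523 left.
July 1996 has 31 days: 523 − 31 = 492 left.
June 1996 has 30 days: 492 − 30 = 462 left.
May 1996 has 31 days: 462 − 31 = 431 left.
April 1996 has 30 days: 431 − 30 = 401 left.
March 1996 has 31 days: 401 − 31 = 370 left.
February 1996 has 29 days (1996 is a leap year): 370 − 29 = 341 left.
January 1996 has 31 days: 341 − 31 = 310 left.
December 1995 has 31 days: 310 − 31 = 279 left.
November 1995 has 30 days: 279 − 30 = 249 left.
October 1995 has 31 days: 249 − 31 = 218 left.
September 1995 has 30 days: 218 − 30 = 188 left.
August 1995 has 31 days: 188 − 31 = 157 left.
July 1995 has 31 days: 157 − 31 = 126 left.
June 1995 has 30 days: 126 − 30 = 96 left.
May 1995 has 31 days: 96 − 31 = 65 left.
April 1995 has 30 days: 65 − 30 = 35 left.
March 1995 has 31 days: 35 − 31 = 4 left.
February 1995 has 28 days; 28 − 4 = 24 → February 24, 1995.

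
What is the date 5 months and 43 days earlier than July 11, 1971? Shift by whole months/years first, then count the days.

Going back 5 months and 43 days from July 11, 1971: first the month/year part, then the days.
month 7 − 5 = 2 → February 1971.
Day 11 is valid in February, giving February 11, 1971.
Now subtract 43 days from February 11, 1971.
Going back 11 days from February 11, 1971 reaches the end of the previous month; 43 − 11 = 32 left.
January 1971 has 31 days: 32 − 31 = 1 left.
December 1970 has 31 days; 31 − 1 = 30 → December 30, 1970.

December 30, 1970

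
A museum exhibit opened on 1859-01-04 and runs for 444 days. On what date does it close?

Counting forward 444 days from January 4, 1859.
January has 31 days, so 31 − 4 = 27 days remain after January 4, 1859; 444 − 27 = 417 left.
February 1859 has 28 days (1859 is not a leap year): 417 − 28 = 389 left.
March 1859 has 31 days: 389 − 31 = 358 left.
April 1859 has 30 days: 358 − 30 = 328 left.
May 1859 has 31 days: 328 − 31 = 297 left.
June 1859 has 30 days: 297 − 30 = 267 left.
July 1859 has 31 days: 267 − 31 = 236 left.
August 1859 has 31 days: 236 − 31 = 205 left.
September 1859 has 30 days: 205 − 30 = 175 left.
October 1859 has 31 days: 175 − 31 = 144 left.
November 1859 has 30 days: 144 − 30 = 114 left.
December 1859 has 31 days: 114 − 31 = 83 left.
January 1860 has 31 days: 83 − 31 = 52 left.
February 1860 has 29 days (1860 is a leap year): 52 − 29 = 23 left.
23 days into March 1860 → March 23, 1860.

March 23, 1860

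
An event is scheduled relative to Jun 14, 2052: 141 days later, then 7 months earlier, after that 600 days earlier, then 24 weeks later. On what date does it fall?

January 26, 2051

Counting forward 141 days from June 14, 2052:
June has 30 days, so 30 − 14 = 16 days remain after June 14, 2052; 141 − 16 = 125 left.
July 2052 has 31 days: 125 − 31 = 94 left.
August 2052 has 31 days: 94 − 31 = 63 left.
September 2052 has 30 days: 63 − 30 = 33 left.
October 2052 has 31 days: 33 − 31 = 2 left.
2 days into November 2052 → November 2, 2052.
Subtracting 7 months from November 2, 2052:
month 11 − 7 = 4 → April 2052.
Day 2 is valid in April, giving April 2, 2052.
Counting back 600 days from April 2, 2052:
Going back 2 days from April 2, 2052 reaches the end of the previous month; 600 − 2 = 598 left.
March 2052 has 31 days: 598 − 31 = 567 left.
February 2052 has 29 days (2052 is a leap year): 567 − 29 = 538 left.
January 2052 has 31 days: 538 − 31 = 507 left.
December 2051 has 31 days: 507 − 31 = 476 left.
November 2051 has 30 days: 476 − 30 = 446 left.
October 2051 has 31 days: 446 − 31 = 415 left.
September 2051 has 30 days: 415 − 30 = 385 left.
August 2051 has 31 days: 385 − 31 = 354 left.
July 2051 has 31 days: 354 − 31 = 323 left.
June 2051 has 30 days: 323 − 30 = 293 left.
May 2051 has 31 days: 293 − 31 = 262 left.
April 2051 has 30 days: 262 − 30 = 232 left.
March 2051 has 31 days: 232 − 31 = 201 left.
February 2051 has 28 days (2051 is not a leap year): 201 − 28 = 173 left.
January 2051 has 31 days: 173 − 31 = 142 left.
December 2050 has 31 days: 142 − 31 = 111 left.
November 2050 has 30 days: 111 − 30 = 81 left.
October 2050 has 31 days: 81 − 31 = 50 left.
September 2050 has 30 days: 50 − 30 = 20 left.
August 2050 has 31 days; 31 − 20 = 11 → August 11, 2050.
Counting forward 24 weeks (= 168 days) from August 11, 2050:
August has 31 days, so 31 − 11 = 20 days remain after August 11, 2050; 168 − 20 = 148 left.
September 2050 has 30 days: 148 − 30 = 118 left.
October 2050 has 31 days: 118 − 31 = 87 left.
November 2050 has 30 days: 87 − 30 = 57 left.
December 2050 has 31 days: 57 − 31 = 26 left.
26 days into January 2051 → January 26, 2051.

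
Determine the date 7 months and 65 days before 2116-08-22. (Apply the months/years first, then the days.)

Counting back 7 months and 65 days from August 22, 2116: first the month/year part, then the days.
month 8 − 7 = 1 → January 2116.
Day 22 is valid in January, giving January 22, 2116.
Now subtract 65 days from January 22, 2116.
Going back 22 days from January 22, 2116 reaches the end of the previous month; 65 − 22 = 43 left.
December 2115 has 31 days: 43 − 31 = 12 left.
November 2115 has 30 days; 30 − 12 = 18 → November 18, 2115.

November 18, 2115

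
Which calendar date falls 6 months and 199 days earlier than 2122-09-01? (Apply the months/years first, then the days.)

Going back 6 months and 199 days from September 1, 2122: first the month/year part, then the days.
month 9 − 6 = 3 → March 2122.
Day 1 is valid in March, giving March 1, 2122.
Now subtract 199 days from March 1, 2122.
Going back 1 day from March 1, 2122 reaches the end of the previous month; 199 − 1 = 198 left.
February 2122 has 28 days (2122 is not a leap year): 198 − 28 = 170 left.
January 2122 has 31 days: 170 − 31 = 139 left.
December 2121 has 31 days: 139 − 31 = 108 left.
November 2121 has 30 days: 108 − 30 = 78 left.
October 2121 has 31 days: 78 − 31 = 47 left.
September 2121 has 30 days: 47 − 30 = 17 left.
August 2121 has 31 days; 31 − 17 = 14 → August 14, 2121.

August 14, 2121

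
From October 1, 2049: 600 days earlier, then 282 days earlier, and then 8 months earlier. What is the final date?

Subtracting 600 days from October 1, 2049:
Going back 1 day from October 1, 2049 reaches the end of the previous month; 600 − 1 = 599 left.
September 2049 has 30 days: 599 − 30 = 569 left.
August 2049 has 31 days: 569 − 31 = 538 left.
July 2049 has 31 days: 538 − 31 = 507 left.
June 2049 has 30 days: 507 − 30 = 477 left.
May 2049 has 31 days: 477 − 31 = 446 left.
April 2049 has 30 days: 446 − 30 = 416 left.
March 2049 has 31 days: 416 − 31 = 385 left.
February 2049 has 28 days (2049 is not a leap year): 385 − 28 = 357 left.
January 2049 has 31 days: 357 − 31 = 326 left.
December 2048 has 31 days: 326 − 31 = 295 left.
November 2048 has 30 days: 295 − 30 = 265 left.
October 2048 has 31 days: 265 − 31 = 234 left.
September 2048 has 30 days: 234 − 30 = 204 left.
August 2048 has 31 days: 204 − 31 = 173 left.
July 2048 has 31 days: 173 − 31 = 142 left.
June 2048 has 30 days: 142 − 30 = 112 left.
May 2048 has 31 days: 112 − 31 = 81 left.
April 2048 has 30 days: 81 − 30 = 51 left.
March 2048 has 31 days: 51 − 31 = 20 left.
February 2048 has 29 days; 29 − 20 = 9 → February 9, 2048.
Counting back 282 days from February 9, 2048:
Going back 9 days from February 9, 2048 reaches the end of the previous month; 282 − 9 = 273 left.
January 2048 has 31 days: 273 − 31 = 242 left.
December 2047 has 31 days: 242 − 31 = 211 left.
November 2047 has 30 days: 211 − 30 = 181 left.
October 2047 has 31 days: 181 − 31 = 150 left.
September 2047 has 30 days: 150 − 30 = 120 left.
August 2047 has 31 days: 120 − 31 = 89 left.
July 2047 has 31 days: 89 − 31 = 58 left.
June 2047 has 30 days: 58 − 30 = 28 left.
May 2047 has 31 days; 31 − 28 = 3 → May 3, 2047.
Going back 8 months from May 3, 2047:
month 5 − 8 = -3, which is month 9 of year 2046 → September 2046.
Day 3 is valid in September, giving September 3, 2046.

September 3, 2046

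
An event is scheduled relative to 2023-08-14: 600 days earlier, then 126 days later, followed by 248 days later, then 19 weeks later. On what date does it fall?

May 13, 2023

Subtracting 600 days from August 14, 2023:
Going back 14 days from August 14, 2023 reaches the end of the previous month; 600 − 14 = 586 left.
July 2023 has 31 days: 586 − 31 = 555 left.
June 2023 has 30 days: 555 − 30 = 525 left.
May 2023 has 31 days: 525 − 31 = 494 left.
April 2023 has 30 days: 494 − 30 = 464 left.
March 2023 has 31 days: 464 − 31 = 433 left.
February 2023 has 28 days (2023 is not a leap year): 433 − 28 = 405 left.
January 2023 has 31 days: 405 − 31 = 374 left.
December 2022 has 31 days: 374 − 31 = 343 left.
November 2022 has 30 days: 343 − 30 = 313 left.
October 2022 has 31 days: 313 − 31 = 282 left.
September 2022 has 30 days: 282 − 30 = 252 left.
August 2022 has 31 days: 252 − 31 = 221 left.
July 2022 has 31 days: 221 − 31 = 190 left.
June 2022 has 30 days: 190 − 30 = 160 left.
May 2022 has 31 days: 160 − 31 = 129 left.
April 2022 has 30 days: 129 − 30 = 99 left.
March 2022 has 31 days: 99 − 31 = 68 left.
February 2022 has 28 days (2022 is not a leap year): 68 − 28 = 40 left.
January 2022 has 31 days: 40 − 31 = 9 left.
December 2021 has 31 days; 31 − 9 = 22 → December 22, 2021.
Advancing 126 days from December 22, 2021:
December has 31 days, so 31 − 22 = 9 days remain after December 22, 2021; 126 − 9 = 117 left.
January 2022 has 31 days: 117 − 31 = 86 left.
February 2022 has 28 days (2022 is not a leap year): 86 − 28 = 58 left.
March 2022 has 31 days: 58 − 31 = 27 left.
27 days into April 2022 → April 27, 2022.
Advancing 248 days from April 27, 2022:
April has 30 days, so 30 − 27 = 3 days remain after April 27, 2022; 248 − 3 = 245 left.
May 2022 has 31 days: 245 − 31 = 214 left.
June 2022 has 30 days: 214 − 30 = 184 left.
July 2022 has 31 days: 184 − 31 = 153 left.
August 2022 has 31 days: 153 − 31 = 122 left.
September 2022 has 30 days: 122 − 30 = 92 left.
October 2022 has 31 days: 92 − 31 = 61 left.
November 2022 has 30 days: 61 − 30 = 31 left.
31 days into December 2022 → December 31, 2022.
Advancing 19 weeks (= 133 days) from December 31, 2022:
December has 31 days, so 31 − 31 = 0 days remain after December 31, 2022; 133 − 0 = 133 left.
January 2023 has 31 days: 133 − 31 = 102 left.
February 2023 has 28 days (2023 is not a leap year): 102 − 28 = 74 left.
March 2023 has 31 days: 74 − 31 = 43 left.
April 2023 has 30 days: 43 − 30 = 13 left.
13 days into May 2023 → May 13, 2023.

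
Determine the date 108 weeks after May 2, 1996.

Adding 108 weeks = 756 days from May 2, 1996.
May has 31 days, so 31 − 2 = 29 days remain after May 2, 1996; 756 − 29 = 727 left.
June 1996 has 30 days: 727 − 30 = 697 left.
July 1996 has 31 days: 697 − 31 = 666 left.
August 1996 has 31 days: 666 − 31 = 635 left.
September 1996 has 30 days: 635 − 30 = 605 left.
October 1996 has 31 days: 605 − 31 = 574 left.
November 1996 has 30 days: 574 − 30 = 544 left.
December 1996 has 31 days: 544 − 31 = 513 left.
January 1997 has 31 days: 513 − 31 = 482 left.
February 1997 has 28 days (1997 is not a leap year): 482 − 28 = 454 left.
March 1997 has 31 days: 454 − 31 = 423 left.
April 1997 has 30 days: 423 − 30 = 393 left.
May 1997 has 31 days: 393 − 31 = 362 left.
June 1997 has 30 days: 362 − 30 = 332 left.
July 1997 has 31 days: 332 − 31 = 301 left.
August 1997 has 31 days: 301 − 31 = 270 left.
September 1997 has 30 days: 270 − 30 = 240 left.
October 1997 has 31 days: 240 − 31 = 209 left.
November 1997 has 30 days: 209 − 30 = 179 left.
December 1997 has 31 days: 179 − 31 = 148 left.
January 1998 has 31 days: 148 − 31 = 117 left.
February 1998 has 28 days (1998 is not a leap year): 117 − 28 = 89 left.
March 1998 has 31 days: 89 − 31 = 58 left.
April 1998 has 30 days: 58 − 30 = 28 left.
28 days into May 1998 → May 28, 1998.

May 28, 1998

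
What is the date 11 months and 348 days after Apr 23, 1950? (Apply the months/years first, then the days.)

March 5, 1952

Advancing 11 months and 348 days from April 23, 1950: first the month/year part, then the days.
month 4 + 11 = 15, which is month 3 of year 1951 → March 1951.
Day 23 is valid in March, giving March 23, 1951.
Now add 348 days from March 23, 1951.
March has 31 days, so 31 − 23 = 8 days remain after March 23, 1951; 348 − 8 = 340 left.
April 1951 has 30 days: 340 − 30 = 310 left.
May 1951 has 31 days: 310 − 31 = 279 left.
June 1951 has 30 days: 279 − 30 = 249 left.
July 1951 has 31 days: 249 − 31 = 218 left.
August 1951 has 31 days: 218 − 31 = 187 left.
September 1951 has 30 days: 187 − 30 = 157 left.
October 1951 has 31 days: 157 − 31 = 126 left.
November 1951 has 30 days: 126 − 30 = 96 left.
December 1951 has 31 days: 96 − 31 = 65 left.
January 1952 has 31 days: 65 − 31 = 34 left.
February 1952 has 29 days (1952 is a leap year): 34 − 29 = 5 left.
5 days into March 1952 → March 5, 1952.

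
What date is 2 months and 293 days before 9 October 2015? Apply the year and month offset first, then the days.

October 20, 2014

Counting back 2 months and 293 days from October 9, 2015: first the month/year part, then the days.
month 10 − 2 = 8 → August 2015.
Day 9 is valid in August, giving August 9, 2015.
Now subtract 293 days from August 9, 2015.
Going back 9 days from August 9, 2015 reaches the end of the previous month; 293 − 9 = 284 left.
July 2015 has 31 days: 284 − 31 = 253 left.
June 2015 has 30 days: 253 − 30 = 223 left.
May 2015 has 31 days: 223 − 31 = 192 left.
April 2015 has 30 days: 192 − 30 = 162 left.
March 2015 has 31 days: 162 − 31 = 131 left.
February 2015 has 28 days (2015 is not a leap year): 131 − 28 = 103 left.
January 2015 has 31 days: 103 − 31 = 72 left.
December 2014 has 31 days: 72 − 31 = 41 left.
November 2014 has 30 days: 41 − 30 = 11 left.
October 2014 has 31 days; 31 − 11 = 20 → October 20, 2014.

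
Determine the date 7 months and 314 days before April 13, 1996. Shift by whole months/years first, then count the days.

November 3, 1994

Subtracting 7 months and 314 days from April 13, 1996: first the month/year part, then the days.
month 4 − 7 = -3, which is month 9 of year 1995 → September 1995.
Day 13 is valid in September, giving September 13, 1995.
Now subtract 314 days from September 13, 1995.
Going back 13 days from September 13, 1995 reaches the end of the previous month; 314 − 13 = 301 left.
August 1995 has 31 days: 301 − 31 = 270 left.
July 1995 has 31 days: 270 − 31 = 239 left.
June 1995 has 30 days: 239 − 30 = 209 left.
May 1995 has 31 days: 209 − 31 = 178 left.
April 1995 has 30 days: 178 − 30 = 148 left.
March 1995 has 31 days: 148 − 31 = 117 left.
February 1995 has 28 days (1995 is not a leap year): 117 − 28 = 89 left.
January 1995 has 31 days: 89 − 31 = 58 left.
December 1994 has 31 days: 58 − 31 = 27 left.
November 1994 has 30 days; 30 − 27 = 3 → November 3, 1994.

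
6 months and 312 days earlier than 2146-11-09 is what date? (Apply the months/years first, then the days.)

Going back 6 months and 312 days from November 9, 2146: first the month/year part, then the days.
month 11 − 6 = 5 → May 2146.
Day 9 is valid in May, giving May 9, 2146.
Now subtract 312 days from May 9, 2146.
Going back 9 days from May 9, 2146 reaches the end of the previous month; 312 − 9 = 303 left.
April 2146 has 30 days: 303 − 30 = 273 left.
March 2146 has 31 days: 273 − 31 = 242 left.
February 2146 has 28 days (2146 is not a leap year): 242 − 28 = 214 left.
January 2146 has 31 days: 214 − 31 = 183 left.
December 2145 has 31 days: 183 − 31 = 152 left.
November 2145 has 30 days: 152 − 30 = 122 left.
October 2145 has 31 days: 122 − 31 = 91 left.
September 2145 has 30 days: 91 − 30 = 61 left.
August 2145 has 31 days: 61 − 31 = 30 left.
July 2145 has 31 days; 31 − 30 = 1 → July 1, 2145.

July 1, 2145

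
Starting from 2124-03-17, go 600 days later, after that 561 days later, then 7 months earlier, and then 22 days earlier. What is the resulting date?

Counting forward 600 days from March 17, 2124:
March has 31 days, so 31 − 17 = 14 days remain after March 17, 2124; 600 − 14 = 586 left.
April 2124 has 30 days: 586 − 30 = 556 left.
May 2124 has 31 days: 556 − 31 = 525 left.
June 2124 has 30 days: 525 − 30 = 495 left.
July 2124 has 31 days: 495 − 31 = 464 left.
August 2124 has 31 days: 464 − 31 = 433 left.
September 2124 has 30 days: 433 − 30 = 403 left.
October 2124 has 31 days: 403 − 31 = 372 left.
November 2124 has 30 days: 372 − 30 = 342 left.
December 2124 has 31 days: 342 − 31 = 311 left.
January 2125 has 31 days: 311 − 31 = 280 left.
February 2125 has 28 days (2125 is not a leap year): 280 − 28 = 252 left.
March 2125 has 31 days: 252 − 31 = 221 left.
April 2125 has 30 days: 221 − 30 = 191 left.
May 2125 has 31 days: 191 − 31 = 160 left.
June 2125 has 30 days: 160 − 30 = 130 left.
July 2125 has 31 days: 130 − 31 = 99 left.
August 2125 has 31 days: 99 − 31 = 68 left.
September 2125 has 30 days: 68 − 30 = 38 left.
October 2125 has 31 days: 38 − 31 = 7 left.
7 days into November 2125 → November 7, 2125.
Counting forward 561 days from November 7, 2125:
November has 30 days, so 30 − 7 = 23 days remain after November 7, 2125; 561 − 23 = 538 left.
December 2125 has 31 days: 538 − 31 = 507 left.
January 2126 has 31 days: 507 − 31 = 476 left.
February 2126 has 28 days (2126 is not a leap year): 476 − 28 = 448 left.
March 2126 has 31 days: 448 − 31 = 417 left.
April 2126 has 30 days: 417 − 30 = 387 left.
May 2126 has 31 days: 387 − 31 = 356 left.
June 2126 has 30 days: 356 − 30 = 326 left.
July 2126 has 31 days: 326 − 31 = 295 left.
August 2126 has 31 days: 295 − 31 = 264 left.
September 2126 has 30 days: 264 − 30 = 234 left.
October 2126 has 31 days: 234 − 31 = 203 left.
November 2126 has 30 days: 203 − 30 = 173 left.
December 2126 has 31 days: 173 − 31 = 142 left.
January 2127 has 31 days: 142 − 31 = 111 left.
February 2127 has 28 days (2127 is not a leap year): 111 − 28 = 83 left.
March 2127 has 31 days: 83 − 31 = 52 left.
April 2127 has 30 days: 52 − 30 = 22 left.
22 days into May 2127 → May 22, 2127.
Going back 7 months from May 22, 2127:
month 5 − 7 = -2, which is month 10 of year 2126 → October 2126.
Day 22 is valid in October, giving October 22, 2126.
Subtracting 22 days from October 22, 2126:
Going back 22 days from October 22, 2126 reaches the end of the previous month; 22 − 22 = 0 left.
September 2126 has 30 days; 30 − 0 = 30 → September 30, 2126.

September 30, 2126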